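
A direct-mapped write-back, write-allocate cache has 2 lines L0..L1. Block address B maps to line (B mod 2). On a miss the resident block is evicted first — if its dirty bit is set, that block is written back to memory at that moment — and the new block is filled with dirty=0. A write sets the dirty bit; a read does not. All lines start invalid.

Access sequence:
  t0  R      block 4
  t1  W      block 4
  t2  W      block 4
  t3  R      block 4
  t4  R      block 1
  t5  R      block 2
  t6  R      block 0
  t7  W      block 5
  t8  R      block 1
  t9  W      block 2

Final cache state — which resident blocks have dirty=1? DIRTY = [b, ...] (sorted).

0: R B4 -> L0 miss  d=-]
1: W B4 -> L0 hit  d=D]
2: W B4 -> L0 hit  d=D]
3: R B4 -> L0 hit  d=D]
4: R B1 -> L1 miss  d=-]
5: R B2 -> L0 miss wb->B4  d=-]
6: R B0 -> L0 miss  d=-]
7: W B5 -> L1 miss  d=D]
8: R B1 -> L1 miss wb->B5  d=-]
9: W B2 -> L0 miss  d=D]

DIRTY = [2]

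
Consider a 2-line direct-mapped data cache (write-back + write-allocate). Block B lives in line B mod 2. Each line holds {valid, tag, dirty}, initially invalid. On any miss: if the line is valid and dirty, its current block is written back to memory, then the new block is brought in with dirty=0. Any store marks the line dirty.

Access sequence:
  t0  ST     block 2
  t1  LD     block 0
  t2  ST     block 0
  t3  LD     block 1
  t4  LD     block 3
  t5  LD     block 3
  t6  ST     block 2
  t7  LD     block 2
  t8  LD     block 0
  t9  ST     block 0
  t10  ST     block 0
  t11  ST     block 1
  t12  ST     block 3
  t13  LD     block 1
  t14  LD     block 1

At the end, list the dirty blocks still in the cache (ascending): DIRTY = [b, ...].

DIRTY = [0]

0: W B2 → L0 miss [D]
1: R B0 → L0 miss wb→B2 [-]
2: W B0 → L0 hit [D]
3: R B1 → L1 miss [-]
4: R B3 → L1 miss [-]
5: R B3 → L1 hit [-]
6: W B2 → L0 miss wb→B0 [D]
7: R B2 → L0 hit [D]
8: R B0 → L0 miss wb→B2 [-]
9: W B0 → L0 hit [D]
10: W B0 → L0 hit [D]
11: W B1 → L1 miss [D]
12: W B3 → L1 miss wb→B1 [D]
13: R B1 → L1 miss wb→B3 [-]
14: R B1 → L1 hit [-]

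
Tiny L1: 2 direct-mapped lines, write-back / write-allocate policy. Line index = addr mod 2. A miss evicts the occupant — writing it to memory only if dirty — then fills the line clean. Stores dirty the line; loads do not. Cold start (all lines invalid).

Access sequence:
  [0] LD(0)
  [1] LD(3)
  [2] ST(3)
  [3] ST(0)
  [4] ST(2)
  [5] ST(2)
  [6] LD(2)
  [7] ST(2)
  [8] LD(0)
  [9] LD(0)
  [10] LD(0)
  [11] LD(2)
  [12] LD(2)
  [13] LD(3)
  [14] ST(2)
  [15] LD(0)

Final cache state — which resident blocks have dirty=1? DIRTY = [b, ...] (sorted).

DIRTY = [3]

0: R B0 → L0 miss [-]
1: R B3 → L1 miss [-]
2: W B3 → L1 hit [D]
3: W B0 → L0 hit [D]
4: W B2 → L0 miss wb→B0 [D]
5: W B2 → L0 hit [D]
6: R B2 → L0 hit [D]
7: W B2 → L0 hit [D]
8: R B0 → L0 miss wb→B2 [-]
9: R B0 → L0 hit [-]
10: R B0 → L0 hit [-]
11: R B2 → L0 miss [-]
12: R B2 → L0 hit [-]
13: R B3 → L1 hit [D]
14: W B2 → L0 hit [D]
15: R B0 → L0 miss wb→B2 [-]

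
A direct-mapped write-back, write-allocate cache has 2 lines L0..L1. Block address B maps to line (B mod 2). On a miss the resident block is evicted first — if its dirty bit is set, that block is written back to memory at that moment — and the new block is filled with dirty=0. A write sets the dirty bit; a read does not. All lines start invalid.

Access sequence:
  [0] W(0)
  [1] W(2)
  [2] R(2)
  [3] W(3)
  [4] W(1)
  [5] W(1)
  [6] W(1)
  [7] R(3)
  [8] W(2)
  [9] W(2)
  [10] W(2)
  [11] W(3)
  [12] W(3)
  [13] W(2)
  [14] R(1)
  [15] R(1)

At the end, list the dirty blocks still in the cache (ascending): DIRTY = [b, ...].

DIRTY = [2]

0: W B0 -> L0 miss  d=D]
1: W B2 -> L0 miss wb->B0  d=D]
2: R B2 -> L0 hit  d=D]
3: W B3 -> L1 miss  d=D]
4: W B1 -> L1 miss wb->B3  d=D]
5: W B1 -> L1 hit  d=D]
6: W B1 -> L1 hit  d=D]
7: R B3 -> L1 miss wb->B1  d=-]
8: W B2 -> L0 hit  d=D]
9: W B2 -> L0 hit  d=D]
10: W B2 -> L0 hit  d=D]
11: W B3 -> L1 hit  d=D]
12: W B3 -> L1 hit  d=D]
13: W B2 -> L0 hit  d=D]
14: R B1 -> L1 miss wb->B3  d=-]
15: R B1 -> L1 hit  d=-]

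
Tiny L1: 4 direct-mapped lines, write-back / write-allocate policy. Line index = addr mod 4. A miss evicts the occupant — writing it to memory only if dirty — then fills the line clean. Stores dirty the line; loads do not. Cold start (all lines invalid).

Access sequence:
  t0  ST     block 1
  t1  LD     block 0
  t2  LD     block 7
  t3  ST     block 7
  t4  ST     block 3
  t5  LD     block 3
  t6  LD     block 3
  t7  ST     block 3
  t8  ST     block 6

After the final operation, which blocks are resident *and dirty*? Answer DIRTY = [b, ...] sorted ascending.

  0 | W B1 → L1 miss [D]
  1 | R B0 → L0 miss [-]
  2 | R B7 → L3 miss [-]
  3 | W B7 → L3 hit [D]
  4 | W B3 → L3 miss wb→B7 [D]
  5 | R B3 → L3 hit [D]
  6 | R B3 → L3 hit [D]
  7 | W B3 → L3 hit [D]
  8 | W B6 → L2 miss [D]

DIRTY = [1, 3, 6]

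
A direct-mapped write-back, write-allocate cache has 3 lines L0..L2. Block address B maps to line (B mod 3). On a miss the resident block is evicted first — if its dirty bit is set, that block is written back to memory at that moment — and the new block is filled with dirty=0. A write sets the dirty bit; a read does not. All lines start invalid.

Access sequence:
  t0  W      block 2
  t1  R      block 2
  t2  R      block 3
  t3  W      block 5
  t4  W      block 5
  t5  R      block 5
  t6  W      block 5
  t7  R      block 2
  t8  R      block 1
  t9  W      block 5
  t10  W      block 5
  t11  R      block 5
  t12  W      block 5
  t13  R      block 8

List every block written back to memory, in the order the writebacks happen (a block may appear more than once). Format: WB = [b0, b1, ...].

0: W B2 -> L2 miss  d=D]
1: R B2 -> L2 hit  d=D]
2: R B3 -> L0 miss  d=-]
3: W B5 -> L2 miss wb->B2  d=D]
4: W B5 -> L2 hit  d=D]
5: R B5 -> L2 hit  d=D]
6: W B5 -> L2 hit  d=D]
7: R B2 -> L2 miss wb->B5  d=-]
8: R B1 -> L1 miss  d=-]
9: W B5 -> L2 miss  d=D]
10: W B5 -> L2 hit  d=D]
11: R B5 -> L2 hit  d=D]
12: W B5 -> L2 hit  d=D]
13: R B8 -> L2 miss wb->B5  d=-]

WB = [2, 5, 5]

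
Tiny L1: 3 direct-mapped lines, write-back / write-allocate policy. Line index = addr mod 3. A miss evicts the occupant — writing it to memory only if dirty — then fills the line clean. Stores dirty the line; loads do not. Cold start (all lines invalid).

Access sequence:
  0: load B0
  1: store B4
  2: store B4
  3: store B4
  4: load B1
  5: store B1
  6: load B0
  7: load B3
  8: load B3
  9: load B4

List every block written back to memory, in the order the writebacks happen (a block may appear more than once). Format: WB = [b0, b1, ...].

  0 | R B0 → L0 miss [-]
  1 | W B4 → L1 miss [D]
  2 | W B4 → L1 hit [D]
  3 | W B4 → L1 hit [D]
  4 | R B1 → L1 miss wb→B4 [-]
  5 | W B1 → L1 hit [D]
  6 | R B0 → L0 hit [-]
  7 | R B3 → L0 miss [-]
  8 | R B3 → L0 hit [-]
  9 | R B4 → L1 miss wb→B1 [-]

WB = [4, 1]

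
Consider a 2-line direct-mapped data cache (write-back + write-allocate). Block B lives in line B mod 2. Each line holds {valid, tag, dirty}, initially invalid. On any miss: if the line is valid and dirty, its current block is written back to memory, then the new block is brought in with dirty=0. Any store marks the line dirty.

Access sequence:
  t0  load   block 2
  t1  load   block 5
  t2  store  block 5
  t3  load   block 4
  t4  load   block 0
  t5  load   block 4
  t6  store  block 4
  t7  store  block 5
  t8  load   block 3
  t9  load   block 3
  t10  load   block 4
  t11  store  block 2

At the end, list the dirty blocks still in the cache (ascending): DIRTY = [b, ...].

0: R B2 -> L0 miss  d=-]
1: R B5 -> L1 miss  d=-]
2: W B5 -> L1 hit  d=D]
3: R B4 -> L0 miss  d=-]
4: R B0 -> L0 miss  d=-]
5: R B4 -> L0 miss  d=-]
6: W B4 -> L0 hit  d=D]
7: W B5 -> L1 hit  d=D]
8: R B3 -> L1 miss wb->B5  d=-]
9: R B3 -> L1 hit  d=-]
10: R B4 -> L0 hit  d=D]
11: W B2 -> L0 miss wb->B4  d=D]

DIRTY = [2]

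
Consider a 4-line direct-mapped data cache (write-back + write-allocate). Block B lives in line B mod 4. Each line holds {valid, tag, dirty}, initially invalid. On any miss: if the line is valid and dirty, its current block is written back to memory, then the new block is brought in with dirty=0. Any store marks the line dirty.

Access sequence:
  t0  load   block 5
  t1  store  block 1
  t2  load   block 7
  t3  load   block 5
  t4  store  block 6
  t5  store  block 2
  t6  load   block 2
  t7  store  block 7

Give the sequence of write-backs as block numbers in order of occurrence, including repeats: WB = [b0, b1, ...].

WB = [1, 6]

0: R B5 → L1 miss [-]
1: W B1 → L1 miss [D]
2: R B7 → L3 miss [-]
3: R B5 → L1 miss wb→B1 [-]
4: W B6 → L2 miss [D]
5: W B2 → L2 miss wb→B6 [D]
6: R B2 → L2 hit [D]
7: W B7 → L3 hit [D]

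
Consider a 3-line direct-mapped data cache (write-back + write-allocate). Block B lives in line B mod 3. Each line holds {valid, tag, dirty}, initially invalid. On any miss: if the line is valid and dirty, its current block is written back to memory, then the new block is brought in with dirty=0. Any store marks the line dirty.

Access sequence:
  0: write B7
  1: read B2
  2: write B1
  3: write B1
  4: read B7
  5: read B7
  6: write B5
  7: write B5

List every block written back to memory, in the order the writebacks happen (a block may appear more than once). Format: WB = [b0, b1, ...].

WB = [7, 1]

  0 | W B7 → L1 miss [D]
  1 | R B2 → L2 miss [-]
  2 | W B1 → L1 miss wb→B7 [D]
  3 | W B1 → L1 hit [D]
  4 | R B7 → L1 miss wb→B1 [-]
  5 | R B7 → L1 hit [-]
  6 | W B5 → L2 miss [D]
  7 | W B5 → L2 hit [D]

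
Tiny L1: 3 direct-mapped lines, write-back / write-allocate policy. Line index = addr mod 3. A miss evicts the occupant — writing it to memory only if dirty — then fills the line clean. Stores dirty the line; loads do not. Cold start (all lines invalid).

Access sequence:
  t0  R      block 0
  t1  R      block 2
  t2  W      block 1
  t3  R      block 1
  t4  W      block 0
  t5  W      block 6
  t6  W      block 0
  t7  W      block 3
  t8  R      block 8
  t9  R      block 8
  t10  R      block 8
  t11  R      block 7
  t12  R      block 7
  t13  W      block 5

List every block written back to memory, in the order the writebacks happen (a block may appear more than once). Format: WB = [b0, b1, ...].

  0 | R B0 → L0 miss [-]
  1 | R B2 → L2 miss [-]
  2 | W B1 → L1 miss [D]
  3 | R B1 → L1 hit [D]
  4 | W B0 → L0 hit [D]
  5 | W B6 → L0 miss wb→B0 [D]
  6 | W B0 → L0 miss wb→B6 [D]
  7 | W B3 → L0 miss wb→B0 [D]
  8 | R B8 → L2 miss [-]
  9 | R B8 → L2 hit [-]
  10 | R B8 → L2 hit [-]
  11 | R B7 → L1 miss wb→B1 [-]
  12 | R B7 → L1 hit [-]
  13 | W B5 → L2 miss [D]

WB = [0, 6, 0, 1]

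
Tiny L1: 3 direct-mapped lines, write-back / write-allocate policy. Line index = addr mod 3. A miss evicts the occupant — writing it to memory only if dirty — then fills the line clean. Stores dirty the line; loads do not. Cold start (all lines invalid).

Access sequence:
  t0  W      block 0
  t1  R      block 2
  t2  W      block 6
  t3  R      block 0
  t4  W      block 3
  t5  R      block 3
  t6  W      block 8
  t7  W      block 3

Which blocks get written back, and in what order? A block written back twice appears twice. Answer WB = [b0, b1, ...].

0: W B0 -> L0 miss  d=D]
1: R B2 -> L2 miss  d=-]
2: W B6 -> L0 miss wb->B0  d=D]
3: R B0 -> L0 miss wb->B6  d=-]
4: W B3 -> L0 miss  d=D]
5: R B3 -> L0 hit  d=D]
6: W B8 -> L2 miss  d=D]
7: W B3 -> L0 hit  d=D]

WB = [0, 6]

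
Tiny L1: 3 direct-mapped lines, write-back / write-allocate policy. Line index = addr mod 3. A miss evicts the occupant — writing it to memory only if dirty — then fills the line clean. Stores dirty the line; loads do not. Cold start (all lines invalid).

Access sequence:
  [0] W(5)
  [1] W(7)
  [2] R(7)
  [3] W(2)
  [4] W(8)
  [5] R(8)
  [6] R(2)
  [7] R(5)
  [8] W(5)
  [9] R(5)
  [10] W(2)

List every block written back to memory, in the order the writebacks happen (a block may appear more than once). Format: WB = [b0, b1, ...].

0: W B5 -> L2 miss  d=D]
1: W B7 -> L1 miss  d=D]
2: R B7 -> L1 hit  d=D]
3: W B2 -> L2 miss wb->B5  d=D]
4: W B8 -> L2 miss wb->B2  d=D]
5: R B8 -> L2 hit  d=D]
6: R B2 -> L2 miss wb->B8  d=-]
7: R B5 -> L2 miss  d=-]
8: W B5 -> L2 hit  d=D]
9: R B5 -> L2 hit  d=D]
10: W B2 -> L2 miss wb->B5  d=D]

WB = [5, 2, 8, 5]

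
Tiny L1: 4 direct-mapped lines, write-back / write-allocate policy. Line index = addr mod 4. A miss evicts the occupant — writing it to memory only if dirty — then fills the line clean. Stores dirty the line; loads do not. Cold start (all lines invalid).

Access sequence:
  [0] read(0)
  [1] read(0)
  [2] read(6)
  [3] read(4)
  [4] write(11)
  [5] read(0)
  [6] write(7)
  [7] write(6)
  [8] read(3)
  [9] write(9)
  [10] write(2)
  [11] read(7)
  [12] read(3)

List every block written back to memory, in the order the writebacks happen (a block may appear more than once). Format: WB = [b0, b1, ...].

WB = [11, 7, 6]

  0 | R B0 → L0 miss [-]
  1 | R B0 → L0 hit [-]
  2 | R B6 → L2 miss [-]
  3 | R B4 → L0 miss [-]
  4 | W B11 → L3 miss [D]
  5 | R B0 → L0 miss [-]
  6 | W B7 → L3 miss wb→B11 [D]
  7 | W B6 → L2 hit [D]
  8 | R B3 → L3 miss wb→B7 [-]
  9 | W B9 → L1 miss [D]
  10 | W B2 → L2 miss wb→B6 [D]
  11 | R B7 → L3 miss [-]
  12 | R B3 → L3 miss [-]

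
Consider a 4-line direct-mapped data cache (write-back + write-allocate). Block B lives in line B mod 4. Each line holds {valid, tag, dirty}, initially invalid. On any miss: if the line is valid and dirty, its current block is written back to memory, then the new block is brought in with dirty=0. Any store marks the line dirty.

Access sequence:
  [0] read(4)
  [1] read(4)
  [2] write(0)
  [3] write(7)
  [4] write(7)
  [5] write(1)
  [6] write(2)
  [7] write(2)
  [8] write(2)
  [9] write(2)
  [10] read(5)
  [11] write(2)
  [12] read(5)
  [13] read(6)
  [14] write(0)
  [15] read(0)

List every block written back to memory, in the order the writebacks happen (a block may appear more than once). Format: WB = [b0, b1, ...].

0: R B4 -> L0 miss  d=-]
1: R B4 -> L0 hit  d=-]
2: W B0 -> L0 miss  d=D]
3: W B7 -> L3 miss  d=D]
4: W B7 -> L3 hit  d=D]
5: W B1 -> L1 miss  d=D]
6: W B2 -> L2 miss  d=D]
7: W B2 -> L2 hit  d=D]
8: W B2 -> L2 hit  d=D]
9: W B2 -> L2 hit  d=D]
10: R B5 -> L1 miss wb->B1  d=-]
11: W B2 -> L2 hit  d=D]
12: R B5 -> L1 hit  d=-]
13: R B6 -> L2 miss wb->B2  d=-]
14: W B0 -> L0 hit  d=D]
15: R B0 -> L0 hit  d=D]

WB = [1, 2]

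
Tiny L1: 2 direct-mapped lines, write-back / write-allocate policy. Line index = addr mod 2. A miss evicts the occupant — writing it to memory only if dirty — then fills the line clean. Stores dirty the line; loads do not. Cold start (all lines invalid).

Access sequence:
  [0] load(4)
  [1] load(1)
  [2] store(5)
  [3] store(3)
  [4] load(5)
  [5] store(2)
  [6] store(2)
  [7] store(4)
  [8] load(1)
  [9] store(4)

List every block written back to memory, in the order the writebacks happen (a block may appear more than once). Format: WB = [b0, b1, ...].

0: R B4 -> L0 miss  d=-]
1: R B1 -> L1 miss  d=-]
2: W B5 -> L1 miss  d=D]
3: W B3 -> L1 miss wb->B5  d=D]
4: R B5 -> L1 miss wb->B3  d=-]
5: W B2 -> L0 miss  d=D]
6: W B2 -> L0 hit  d=D]
7: W B4 -> L0 miss wb->B2  d=D]
8: R B1 -> L1 miss  d=-]
9: W B4 -> L0 hit  d=D]

WB = [5, 3, 2]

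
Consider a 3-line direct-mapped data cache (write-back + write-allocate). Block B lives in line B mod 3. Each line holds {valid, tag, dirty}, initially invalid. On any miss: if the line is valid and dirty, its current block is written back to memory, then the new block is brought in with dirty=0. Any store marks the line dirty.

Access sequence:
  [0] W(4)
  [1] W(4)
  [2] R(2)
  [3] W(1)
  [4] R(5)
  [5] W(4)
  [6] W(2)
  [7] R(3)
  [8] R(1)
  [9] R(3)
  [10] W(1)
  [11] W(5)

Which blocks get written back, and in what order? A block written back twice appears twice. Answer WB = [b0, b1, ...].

  0 | W B4 → L1 miss [D]
  1 | W B4 → L1 hit [D]
  2 | R B2 → L2 miss [-]
  3 | W B1 → L1 miss wb→B4 [D]
  4 | R B5 → L2 miss [-]
  5 | W B4 → L1 miss wb→B1 [D]
  6 | W B2 → L2 miss [D]
  7 | R B3 → L0 miss [-]
  8 | R B1 → L1 miss wb→B4 [-]
  9 | R B3 → L0 hit [-]
  10 | W B1 → L1 hit [D]
  11 | W B5 → L2 miss wb→B2 [D]

WB = [4, 1, 4, 2]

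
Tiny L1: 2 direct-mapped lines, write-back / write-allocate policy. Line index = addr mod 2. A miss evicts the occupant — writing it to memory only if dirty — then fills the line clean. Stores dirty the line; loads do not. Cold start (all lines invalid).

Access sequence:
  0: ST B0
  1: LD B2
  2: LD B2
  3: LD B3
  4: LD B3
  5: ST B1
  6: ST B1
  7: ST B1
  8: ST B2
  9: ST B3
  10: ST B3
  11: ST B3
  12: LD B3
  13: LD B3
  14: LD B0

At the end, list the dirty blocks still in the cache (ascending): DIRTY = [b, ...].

DIRTY = [3]

0: W B0 → L0 miss [D]
1: R B2 → L0 miss wb→B0 [-]
2: R B2 → L0 hit [-]
3: R B3 → L1 miss [-]
4: R B3 → L1 hit [-]
5: W B1 → L1 miss [D]
6: W B1 → L1 hit [D]
7: W B1 → L1 hit [D]
8: W B2 → L0 hit [D]
9: W B3 → L1 miss wb→B1 [D]
10: W B3 → L1 hit [D]
11: W B3 → L1 hit [D]
12: R B3 → L1 hit [D]
13: R B3 → L1 hit [D]
14: R B0 → L0 miss wb→B2 [-]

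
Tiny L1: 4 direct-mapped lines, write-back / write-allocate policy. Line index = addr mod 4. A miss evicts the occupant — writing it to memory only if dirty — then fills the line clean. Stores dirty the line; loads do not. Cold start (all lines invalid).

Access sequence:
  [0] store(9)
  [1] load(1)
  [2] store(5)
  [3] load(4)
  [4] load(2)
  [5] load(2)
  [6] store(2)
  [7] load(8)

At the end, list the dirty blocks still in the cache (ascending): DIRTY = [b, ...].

0: W B9 -> L1 miss  d=D]
1: R B1 -> L1 miss wb->B9  d=-]
2: W B5 -> L1 miss  d=D]
3: R B4 -> L0 miss  d=-]
4: R B2 -> L2 miss  d=-]
5: R B2 -> L2 hit  d=-]
6: W B2 -> L2 hit  d=D]
7: R B8 -> L0 miss  d=-]

DIRTY = [2, 5]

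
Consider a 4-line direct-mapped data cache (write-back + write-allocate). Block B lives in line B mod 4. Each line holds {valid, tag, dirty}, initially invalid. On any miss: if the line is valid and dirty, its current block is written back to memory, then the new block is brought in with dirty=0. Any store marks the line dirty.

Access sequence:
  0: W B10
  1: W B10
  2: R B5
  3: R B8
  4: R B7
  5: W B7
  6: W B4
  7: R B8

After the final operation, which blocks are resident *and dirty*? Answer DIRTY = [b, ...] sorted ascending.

DIRTY = [7, 10]

0: W B10 -> L2 miss  d=D]
1: W B10 -> L2 hit  d=D]
2: R B5 -> L1 miss  d=-]
3: R B8 -> L0 miss  d=-]
4: R B7 -> L3 miss  d=-]
5: W B7 -> L3 hit  d=D]
6: W B4 -> L0 miss  d=D]
7: R B8 -> L0 miss wb->B4  d=-]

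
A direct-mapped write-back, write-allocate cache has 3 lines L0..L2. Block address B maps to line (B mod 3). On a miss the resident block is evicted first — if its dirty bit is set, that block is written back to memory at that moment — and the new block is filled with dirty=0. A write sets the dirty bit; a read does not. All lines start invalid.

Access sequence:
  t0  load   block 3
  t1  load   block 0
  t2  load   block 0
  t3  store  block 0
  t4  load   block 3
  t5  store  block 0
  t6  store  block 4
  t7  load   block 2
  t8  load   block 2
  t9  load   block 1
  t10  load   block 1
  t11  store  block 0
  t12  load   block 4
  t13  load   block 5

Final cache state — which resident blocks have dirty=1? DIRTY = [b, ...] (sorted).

0: R B3 → L0 miss [-]
1: R B0 → L0 miss [-]
2: R B0 → L0 hit [-]
3: W B0 → L0 hit [D]
4: R B3 → L0 miss wb→B0 [-]
5: W B0 → L0 miss [D]
6: W B4 → L1 miss [D]
7: R B2 → L2 miss [-]
8: R B2 → L2 hit [-]
9: R B1 → L1 miss wb→B4 [-]
10: R B1 → L1 hit [-]
11: W B0 → L0 hit [D]
12: R B4 → L1 miss [-]
13: R B5 → L2 miss [-]

DIRTY = [0]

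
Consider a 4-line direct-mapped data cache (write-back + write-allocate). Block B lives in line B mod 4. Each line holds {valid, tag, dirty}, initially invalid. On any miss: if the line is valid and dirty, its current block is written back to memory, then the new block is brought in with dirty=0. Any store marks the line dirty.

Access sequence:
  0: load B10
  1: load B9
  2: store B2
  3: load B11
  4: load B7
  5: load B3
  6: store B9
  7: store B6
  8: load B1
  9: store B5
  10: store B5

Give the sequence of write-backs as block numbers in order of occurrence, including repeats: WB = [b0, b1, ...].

  0 | R B10 → L2 miss [-]
  1 | R B9 → L1 miss [-]
  2 | W B2 → L2 miss [D]
  3 | R B11 → L3 miss [-]
  4 | R B7 → L3 miss [-]
  5 | R B3 → L3 miss [-]
  6 | W B9 → L1 hit [D]
  7 | W B6 → L2 miss wb→B2 [D]
  8 | R B1 → L1 miss wb→B9 [-]
  9 | W B5 → L1 miss [D]
  10 | W B5 → L1 hit [D]

WB = [2, 9]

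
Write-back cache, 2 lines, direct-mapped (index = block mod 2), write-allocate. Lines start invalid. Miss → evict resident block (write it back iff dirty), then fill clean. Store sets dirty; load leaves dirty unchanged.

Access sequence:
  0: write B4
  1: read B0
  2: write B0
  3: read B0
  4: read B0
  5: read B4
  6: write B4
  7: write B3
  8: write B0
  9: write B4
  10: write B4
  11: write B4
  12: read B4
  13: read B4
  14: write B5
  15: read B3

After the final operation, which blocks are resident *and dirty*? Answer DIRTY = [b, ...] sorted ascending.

DIRTY = [4]

  0 | W B4 → L0 miss [D]
  1 | R B0 → L0 miss wb→B4 [-]
  2 | W B0 → L0 hit [D]
  3 | R B0 → L0 hit [D]
  4 | R B0 → L0 hit [D]
  5 | R B4 → L0 miss wb→B0 [-]
  6 | W B4 → L0 hit [D]
  7 | W B3 → L1 miss [D]
  8 | W B0 → L0 miss wb→B4 [D]
  9 | W B4 → L0 miss wb→B0 [D]
  10 | W B4 → L0 hit [D]
  11 | W B4 → L0 hit [D]
  12 | R B4 → L0 hit [D]
  13 | R B4 → L0 hit [D]
  14 | W B5 → L1 miss wb→B3 [D]
  15 | R B3 → L1 miss wb→B5 [-]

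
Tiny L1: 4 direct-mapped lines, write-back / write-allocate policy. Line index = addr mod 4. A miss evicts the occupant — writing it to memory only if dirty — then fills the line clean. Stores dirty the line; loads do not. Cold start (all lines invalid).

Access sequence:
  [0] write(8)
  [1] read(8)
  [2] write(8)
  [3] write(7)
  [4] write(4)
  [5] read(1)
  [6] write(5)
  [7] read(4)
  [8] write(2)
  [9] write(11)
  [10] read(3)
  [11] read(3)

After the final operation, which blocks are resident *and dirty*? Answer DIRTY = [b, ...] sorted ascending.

0: W B8 -> L0 miss  d=D]
1: R B8 -> L0 hit  d=D]
2: W B8 -> L0 hit  d=D]
3: W B7 -> L3 miss  d=D]
4: W B4 -> L0 miss wb->B8  d=D]
5: R B1 -> L1 miss  d=-]
6: W B5 -> L1 miss  d=D]
7: R B4 -> L0 hit  d=D]
8: W B2 -> L2 miss  d=D]
9: W B11 -> L3 miss wb->B7  d=D]
10: R B3 -> L3 miss wb->B11  d=-]
11: R B3 -> L3 hit  d=-]

DIRTY = [2, 4, 5]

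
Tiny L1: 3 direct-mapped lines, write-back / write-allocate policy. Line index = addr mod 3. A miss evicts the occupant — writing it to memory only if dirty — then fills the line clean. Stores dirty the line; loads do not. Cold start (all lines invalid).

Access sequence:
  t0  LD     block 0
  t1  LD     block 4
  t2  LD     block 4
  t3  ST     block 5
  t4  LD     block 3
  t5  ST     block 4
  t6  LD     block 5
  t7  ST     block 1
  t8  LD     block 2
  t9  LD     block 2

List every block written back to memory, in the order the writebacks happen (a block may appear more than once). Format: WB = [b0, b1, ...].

WB = [4, 5]

0: R B0 -> L0 miss  d=-]
1: R B4 -> L1 miss  d=-]
2: R B4 -> L1 hit  d=-]
3: W B5 -> L2 miss  d=D]
4: R B3 -> L0 miss  d=-]
5: W B4 -> L1 hit  d=D]
6: R B5 -> L2 hit  d=D]
7: W B1 -> L1 miss wb->B4  d=D]
8: R B2 -> L2 miss wb->B5  d=-]
9: R B2 -> L2 hit  d=-]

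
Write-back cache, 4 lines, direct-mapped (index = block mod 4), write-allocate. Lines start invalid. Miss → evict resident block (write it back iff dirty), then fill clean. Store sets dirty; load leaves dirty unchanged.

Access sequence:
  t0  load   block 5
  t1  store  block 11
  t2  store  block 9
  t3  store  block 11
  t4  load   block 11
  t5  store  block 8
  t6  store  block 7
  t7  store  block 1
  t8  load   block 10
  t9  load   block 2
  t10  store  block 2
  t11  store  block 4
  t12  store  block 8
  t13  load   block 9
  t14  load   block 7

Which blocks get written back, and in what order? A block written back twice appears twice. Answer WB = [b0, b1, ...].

WB = [11, 9, 8, 4, 1]

  0 | R B5 → L1 miss [-]
  1 | W B11 → L3 miss [D]
  2 | W B9 → L1 miss [D]
  3 | W B11 → L3 hit [D]
  4 | R B11 → L3 hit [D]
  5 | W B8 → L0 miss [D]
  6 | W B7 → L3 miss wb→B11 [D]
  7 | W B1 → L1 miss wb→B9 [D]
  8 | R B10 → L2 miss [-]
  9 | R B2 → L2 miss [-]
  10 | W B2 → L2 hit [D]
  11 | W B4 → L0 miss wb→B8 [D]
  12 | W B8 → L0 miss wb→B4 [D]
  13 | R B9 → L1 miss wb→B1 [-]
  14 | R B7 → L3 hit [D]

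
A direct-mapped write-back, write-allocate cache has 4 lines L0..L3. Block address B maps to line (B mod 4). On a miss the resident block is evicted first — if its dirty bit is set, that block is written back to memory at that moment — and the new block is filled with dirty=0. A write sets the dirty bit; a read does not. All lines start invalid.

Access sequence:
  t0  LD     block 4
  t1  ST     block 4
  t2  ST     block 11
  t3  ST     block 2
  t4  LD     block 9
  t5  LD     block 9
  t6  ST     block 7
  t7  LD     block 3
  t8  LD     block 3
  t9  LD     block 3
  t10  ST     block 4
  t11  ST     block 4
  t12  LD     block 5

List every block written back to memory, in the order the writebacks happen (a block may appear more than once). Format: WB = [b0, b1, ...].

WB = [11, 7]

  0 | R B4 → L0 miss [-]
  1 | W B4 → L0 hit [D]
  2 | W B11 → L3 miss [D]
  3 | W B2 → L2 miss [D]
  4 | R B9 → L1 miss [-]
  5 | R B9 → L1 hit [-]
  6 | W B7 → L3 miss wb→B11 [D]
  7 | R B3 → L3 miss wb→B7 [-]
  8 | R B3 → L3 hit [-]
  9 | R B3 → L3 hit [-]
  10 | W B4 → L0 hit [D]
  11 | W B4 → L0 hit [D]
  12 | R B5 → L1 miss [-]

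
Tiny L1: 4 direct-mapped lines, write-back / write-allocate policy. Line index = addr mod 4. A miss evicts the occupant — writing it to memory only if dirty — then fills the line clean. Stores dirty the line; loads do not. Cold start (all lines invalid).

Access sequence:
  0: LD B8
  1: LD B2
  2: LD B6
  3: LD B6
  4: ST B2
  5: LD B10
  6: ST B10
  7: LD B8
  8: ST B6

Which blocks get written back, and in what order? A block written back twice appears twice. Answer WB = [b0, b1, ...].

WB = [2, 10]

0: R B8 → L0 miss [-]
1: R B2 → L2 miss [-]
2: R B6 → L2 miss [-]
3: R B6 → L2 hit [-]
4: W B2 → L2 miss [D]
5: R B10 → L2 miss wb→B2 [-]
6: W B10 → L2 hit [D]
7: R B8 → L0 hit [-]
8: W B6 → L2 miss wb→B10 [D]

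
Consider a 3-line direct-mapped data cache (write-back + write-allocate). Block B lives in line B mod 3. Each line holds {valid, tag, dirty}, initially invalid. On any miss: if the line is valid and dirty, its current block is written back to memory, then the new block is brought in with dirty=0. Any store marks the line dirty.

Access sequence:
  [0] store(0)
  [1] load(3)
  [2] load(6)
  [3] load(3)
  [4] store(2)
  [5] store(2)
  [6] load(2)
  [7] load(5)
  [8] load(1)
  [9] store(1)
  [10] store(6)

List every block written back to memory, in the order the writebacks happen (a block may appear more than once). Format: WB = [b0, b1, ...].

WB = [0, 2]

0: W B0 → L0 miss [D]
1: R B3 → L0 miss wb→B0 [-]
2: R B6 → L0 miss [-]
3: R B3 → L0 miss [-]
4: W B2 → L2 miss [D]
5: W B2 → L2 hit [D]
6: R B2 → L2 hit [D]
7: R B5 → L2 miss wb→B2 [-]
8: R B1 → L1 miss [-]
9: W B1 → L1 hit [D]
10: W B6 → L0 miss [D]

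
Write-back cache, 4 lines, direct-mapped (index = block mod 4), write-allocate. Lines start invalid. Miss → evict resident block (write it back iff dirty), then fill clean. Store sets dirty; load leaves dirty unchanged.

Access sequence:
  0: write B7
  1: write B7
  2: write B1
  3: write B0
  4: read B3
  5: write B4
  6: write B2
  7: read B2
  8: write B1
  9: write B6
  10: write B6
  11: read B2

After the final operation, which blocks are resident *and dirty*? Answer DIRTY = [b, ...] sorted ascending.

DIRTY = [1, 4]

0: W B7 -> L3 miss  d=D]
1: W B7 -> L3 hit  d=D]
2: W B1 -> L1 miss  d=D]
3: W B0 -> L0 miss  d=D]
4: R B3 -> L3 miss wb->B7  d=-]
5: W B4 -> L0 miss wb->B0  d=D]
6: W B2 -> L2 miss  d=D]
7: R B2 -> L2 hit  d=D]
8: W B1 -> L1 hit  d=D]
9: W B6 -> L2 miss wb->B2  d=D]
10: W B6 -> L2 hit  d=D]
11: R B2 -> L2 miss wb->B6  d=-]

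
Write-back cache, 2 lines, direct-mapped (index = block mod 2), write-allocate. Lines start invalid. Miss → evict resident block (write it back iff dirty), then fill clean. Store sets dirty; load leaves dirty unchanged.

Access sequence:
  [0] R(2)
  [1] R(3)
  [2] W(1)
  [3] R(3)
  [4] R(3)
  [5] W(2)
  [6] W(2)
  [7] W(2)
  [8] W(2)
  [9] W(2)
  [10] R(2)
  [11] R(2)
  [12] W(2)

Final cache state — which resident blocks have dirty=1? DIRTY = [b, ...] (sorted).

0: R B2 -> L0 miss  d=-]
1: R B3 -> L1 miss  d=-]
2: W B1 -> L1 miss  d=D]
3: R B3 -> L1 miss wb->B1  d=-]
4: R B3 -> L1 hit  d=-]
5: W B2 -> L0 hit  d=D]
6: W B2 -> L0 hit  d=D]
7: W B2 -> L0 hit  d=D]
8: W B2 -> L0 hit  d=D]
9: W B2 -> L0 hit  d=D]
10: R B2 -> L0 hit  d=D]
11: R B2 -> L0 hit  d=D]
12: W B2 -> L0 hit  d=D]

DIRTY = [2]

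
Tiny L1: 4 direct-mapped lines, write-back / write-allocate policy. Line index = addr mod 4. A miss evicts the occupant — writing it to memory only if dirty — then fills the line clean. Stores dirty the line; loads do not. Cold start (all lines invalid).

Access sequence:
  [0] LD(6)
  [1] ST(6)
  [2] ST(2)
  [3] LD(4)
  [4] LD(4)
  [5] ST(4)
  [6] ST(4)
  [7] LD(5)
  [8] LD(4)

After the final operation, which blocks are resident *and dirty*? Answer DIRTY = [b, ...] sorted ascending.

0: R B6 -> L2 miss  d=-]
1: W B6 -> L2 hit  d=D]
2: W B2 -> L2 miss wb->B6  d=D]
3: R B4 -> L0 miss  d=-]
4: R B4 -> L0 hit  d=-]
5: W B4 -> L0 hit  d=D]
6: W B4 -> L0 hit  d=D]
7: R B5 -> L1 miss  d=-]
8: R B4 -> L0 hit  d=D]

DIRTY = [2, 4]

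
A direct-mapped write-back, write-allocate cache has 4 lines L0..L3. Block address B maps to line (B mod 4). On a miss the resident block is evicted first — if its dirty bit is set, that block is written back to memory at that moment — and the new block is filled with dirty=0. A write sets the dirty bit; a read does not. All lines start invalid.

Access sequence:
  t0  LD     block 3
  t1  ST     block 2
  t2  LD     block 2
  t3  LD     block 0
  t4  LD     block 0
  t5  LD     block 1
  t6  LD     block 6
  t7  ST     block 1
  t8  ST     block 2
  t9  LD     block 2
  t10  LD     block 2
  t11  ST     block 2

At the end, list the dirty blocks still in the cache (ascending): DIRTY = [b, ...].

  0 | R B3 → L3 miss [-]
  1 | W B2 → L2 miss [D]
  2 | R B2 → L2 hit [D]
  3 | R B0 → L0 miss [-]
  4 | R B0 → L0 hit [-]
  5 | R B1 → L1 miss [-]
  6 | R B6 → L2 miss wb→B2 [-]
  7 | W B1 → L1 hit [D]
  8 | W B2 → L2 miss [D]
  9 | R B2 → L2 hit [D]
  10 | R B2 → L2 hit [D]
  11 | W B2 → L2 hit [D]

DIRTY = [1, 2]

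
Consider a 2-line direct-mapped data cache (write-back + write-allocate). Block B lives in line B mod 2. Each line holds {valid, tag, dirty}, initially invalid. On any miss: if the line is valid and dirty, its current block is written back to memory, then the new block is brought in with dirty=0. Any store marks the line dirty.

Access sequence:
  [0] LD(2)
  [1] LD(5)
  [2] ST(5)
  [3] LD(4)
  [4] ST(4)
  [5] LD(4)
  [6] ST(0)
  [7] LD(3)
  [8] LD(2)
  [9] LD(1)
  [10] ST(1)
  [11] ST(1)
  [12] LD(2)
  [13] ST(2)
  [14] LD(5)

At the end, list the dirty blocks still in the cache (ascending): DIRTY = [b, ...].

0: R B2 -> L0 miss  d=-]
1: R B5 -> L1 miss  d=-]
2: W B5 -> L1 hit  d=D]
3: R B4 -> L0 miss  d=-]
4: W B4 -> L0 hit  d=D]
5: R B4 -> L0 hit  d=D]
6: W B0 -> L0 miss wb->B4  d=D]
7: R B3 -> L1 miss wb->B5  d=-]
8: R B2 -> L0 miss wb->B0  d=-]
9: R B1 -> L1 miss  d=-]
10: W B1 -> L1 hit  d=D]
11: W B1 -> L1 hit  d=D]
12: R B2 -> L0 hit  d=-]
13: W B2 -> L0 hit  d=D]
14: R B5 -> L1 miss wb->B1  d=-]

DIRTY = [2]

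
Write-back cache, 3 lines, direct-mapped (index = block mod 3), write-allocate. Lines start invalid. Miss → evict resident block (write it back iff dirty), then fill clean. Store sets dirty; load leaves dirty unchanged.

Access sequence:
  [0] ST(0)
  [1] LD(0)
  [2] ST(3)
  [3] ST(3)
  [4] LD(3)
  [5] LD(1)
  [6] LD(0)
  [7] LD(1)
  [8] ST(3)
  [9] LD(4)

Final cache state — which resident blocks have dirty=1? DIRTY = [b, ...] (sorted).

DIRTY = [3]

0: W B0 -> L0 miss  d=D]
1: R B0 -> L0 hit  d=D]
2: W B3 -> L0 miss wb->B0  d=D]
3: W B3 -> L0 hit  d=D]
4: R B3 -> L0 hit  d=D]
5: R B1 -> L1 miss  d=-]
6: R B0 -> L0 miss wb->B3  d=-]
7: R B1 -> L1 hit  d=-]
8: W B3 -> L0 miss  d=D]
9: R B4 -> L1 miss  d=-]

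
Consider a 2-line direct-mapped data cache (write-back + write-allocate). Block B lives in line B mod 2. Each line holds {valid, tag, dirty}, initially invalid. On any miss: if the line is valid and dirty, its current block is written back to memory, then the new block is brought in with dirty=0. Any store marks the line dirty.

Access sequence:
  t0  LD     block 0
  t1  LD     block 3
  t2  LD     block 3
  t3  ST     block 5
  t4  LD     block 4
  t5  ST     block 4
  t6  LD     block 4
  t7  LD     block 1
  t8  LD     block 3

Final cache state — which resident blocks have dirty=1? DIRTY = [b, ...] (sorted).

DIRTY = [4]

  0 | R B0 → L0 miss [-]
  1 | R B3 → L1 miss [-]
  2 | R B3 → L1 hit [-]
  3 | W B5 → L1 miss [D]
  4 | R B4 → L0 miss [-]
  5 | W B4 → L0 hit [D]
  6 | R B4 → L0 hit [D]
  7 | R B1 → L1 miss wb→B5 [-]
  8 | R B3 → L1 miss [-]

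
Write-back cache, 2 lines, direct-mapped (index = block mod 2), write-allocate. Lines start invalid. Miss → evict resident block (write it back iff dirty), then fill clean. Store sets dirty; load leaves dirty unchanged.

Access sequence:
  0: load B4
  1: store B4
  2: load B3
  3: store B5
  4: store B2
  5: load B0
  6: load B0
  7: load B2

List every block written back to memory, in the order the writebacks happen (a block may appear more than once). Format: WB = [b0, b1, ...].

WB = [4, 2]

0: R B4 → L0 miss [-]
1: W B4 → L0 hit [D]
2: R B3 → L1 miss [-]
3: W B5 → L1 miss [D]
4: W B2 → L0 miss wb→B4 [D]
5: R B0 → L0 miss wb→B2 [-]
6: R B0 → L0 hit [-]
7: R B2 → L0 miss [-]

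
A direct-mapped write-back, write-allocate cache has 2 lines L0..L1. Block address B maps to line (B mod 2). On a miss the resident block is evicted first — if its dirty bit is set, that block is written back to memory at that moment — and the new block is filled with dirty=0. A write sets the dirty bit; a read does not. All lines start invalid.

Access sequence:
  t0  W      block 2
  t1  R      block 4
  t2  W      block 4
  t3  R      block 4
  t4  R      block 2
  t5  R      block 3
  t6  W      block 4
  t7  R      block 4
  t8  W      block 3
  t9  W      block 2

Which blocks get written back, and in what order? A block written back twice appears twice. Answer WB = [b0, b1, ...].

0: W B2 -> L0 miss  d=D]
1: R B4 -> L0 miss wb->B2  d=-]
2: W B4 -> L0 hit  d=D]
3: R B4 -> L0 hit  d=D]
4: R B2 -> L0 miss wb->B4  d=-]
5: R B3 -> L1 miss  d=-]
6: W B4 -> L0 miss  d=D]
7: R B4 -> L0 hit  d=D]
8: W B3 -> L1 hit  d=D]
9: W B2 -> L0 miss wb->B4  d=D]

WB = [2, 4, 4]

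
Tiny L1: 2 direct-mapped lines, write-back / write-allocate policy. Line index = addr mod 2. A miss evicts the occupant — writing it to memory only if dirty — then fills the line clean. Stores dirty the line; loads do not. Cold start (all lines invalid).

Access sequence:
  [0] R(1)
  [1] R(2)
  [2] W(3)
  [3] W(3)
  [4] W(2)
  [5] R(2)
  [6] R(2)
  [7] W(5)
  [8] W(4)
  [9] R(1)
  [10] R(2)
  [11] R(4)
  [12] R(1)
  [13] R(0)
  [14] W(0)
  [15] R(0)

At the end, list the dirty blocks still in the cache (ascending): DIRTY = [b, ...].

DIRTY = [0]

0: R B1 → L1 miss [-]
1: R B2 → L0 miss [-]
2: W B3 → L1 miss [D]
3: W B3 → L1 hit [D]
4: W B2 → L0 hit [D]
5: R B2 → L0 hit [D]
6: R B2 → L0 hit [D]
7: W B5 → L1 miss wb→B3 [D]
8: W B4 → L0 miss wb→B2 [D]
9: R B1 → L1 miss wb→B5 [-]
10: R B2 → L0 miss wb→B4 [-]
11: R B4 → L0 miss [-]
12: R B1 → L1 hit [-]
13: R B0 → L0 miss [-]
14: W B0 → L0 hit [D]
15: R B0 → L0 hit [D]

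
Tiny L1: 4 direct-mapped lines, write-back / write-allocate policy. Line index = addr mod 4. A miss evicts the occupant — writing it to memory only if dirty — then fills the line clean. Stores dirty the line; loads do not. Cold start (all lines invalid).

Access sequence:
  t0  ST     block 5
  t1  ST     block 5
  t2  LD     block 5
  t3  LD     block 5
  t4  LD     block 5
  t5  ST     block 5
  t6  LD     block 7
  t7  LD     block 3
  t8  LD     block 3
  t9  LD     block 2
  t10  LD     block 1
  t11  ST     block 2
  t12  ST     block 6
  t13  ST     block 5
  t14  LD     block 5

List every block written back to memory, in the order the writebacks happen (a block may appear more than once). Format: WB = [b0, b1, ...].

  0 | W B5 → L1 miss [D]
  1 | W B5 → L1 hit [D]
  2 | R B5 → L1 hit [D]
  3 | R B5 → L1 hit [D]
  4 | R B5 → L1 hit [D]
  5 | W B5 → L1 hit [D]
  6 | R B7 → L3 miss [-]
  7 | R B3 → L3 miss [-]
  8 | R B3 → L3 hit [-]
  9 | R B2 → L2 miss [-]
  10 | R B1 → L1 miss wb→B5 [-]
  11 | W B2 → L2 hit [D]
  12 | W B6 → L2 miss wb→B2 [D]
  13 | W B5 → L1 miss [D]
  14 | R B5 → L1 hit [D]

WB = [5, 2]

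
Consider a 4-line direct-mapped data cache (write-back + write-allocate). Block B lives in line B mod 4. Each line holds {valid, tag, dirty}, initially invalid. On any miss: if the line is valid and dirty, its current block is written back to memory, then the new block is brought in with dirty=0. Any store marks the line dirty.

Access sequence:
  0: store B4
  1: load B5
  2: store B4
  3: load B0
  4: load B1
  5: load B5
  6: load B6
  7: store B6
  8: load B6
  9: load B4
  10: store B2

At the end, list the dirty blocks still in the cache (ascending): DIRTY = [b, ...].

  0 | W B4 → L0 miss [D]
  1 | R B5 → L1 miss [-]
  2 | W B4 → L0 hit [D]
  3 | R B0 → L0 miss wb→B4 [-]
  4 | R B1 → L1 miss [-]
  5 | R B5 → L1 miss [-]
  6 | R B6 → L2 miss [-]
  7 | W B6 → L2 hit [D]
  8 | R B6 → L2 hit [D]
  9 | R B4 → L0 miss [-]
  10 | W B2 → L2 miss wb→B6 [D]

DIRTY = [2]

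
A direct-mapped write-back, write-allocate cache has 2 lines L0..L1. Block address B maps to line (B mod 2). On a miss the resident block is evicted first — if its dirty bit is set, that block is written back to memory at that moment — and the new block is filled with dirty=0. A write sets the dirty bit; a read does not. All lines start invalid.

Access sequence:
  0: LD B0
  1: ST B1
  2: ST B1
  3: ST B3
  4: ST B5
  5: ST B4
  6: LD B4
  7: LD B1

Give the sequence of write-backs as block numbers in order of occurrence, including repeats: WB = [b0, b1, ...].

  0 | R B0 → L0 miss [-]
  1 | W B1 → L1 miss [D]
  2 | W B1 → L1 hit [D]
  3 | W B3 → L1 miss wb→B1 [D]
  4 | W B5 → L1 miss wb→B3 [D]
  5 | W B4 → L0 miss [D]
  6 | R B4 → L0 hit [D]
  7 | R B1 → L1 miss wb→B5 [-]

WB = [1, 3, 5]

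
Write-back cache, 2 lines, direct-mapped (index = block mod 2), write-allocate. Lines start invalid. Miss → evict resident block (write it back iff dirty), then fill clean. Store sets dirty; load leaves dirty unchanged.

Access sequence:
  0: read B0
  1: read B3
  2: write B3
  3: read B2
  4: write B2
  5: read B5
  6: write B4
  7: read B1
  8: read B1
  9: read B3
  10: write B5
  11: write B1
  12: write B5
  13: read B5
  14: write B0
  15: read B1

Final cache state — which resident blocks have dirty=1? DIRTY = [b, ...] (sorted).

DIRTY = [0]

  0 | R B0 → L0 miss [-]
  1 | R B3 → L1 miss [-]
  2 | W B3 → L1 hit [D]
  3 | R B2 → L0 miss [-]
  4 | W B2 → L0 hit [D]
  5 | R B5 → L1 miss wb→B3 [-]
  6 | W B4 → L0 miss wb→B2 [D]
  7 | R B1 → L1 miss [-]
  8 | R B1 → L1 hit [-]
  9 | R B3 → L1 miss [-]
  10 | W B5 → L1 miss [D]
  11 | W B1 → L1 miss wb→B5 [D]
  12 | W B5 → L1 miss wb→B1 [D]
  13 | R B5 → L1 hit [D]
  14 | W B0 → L0 miss wb→B4 [D]
  15 | R B1 → L1 miss wb→B5 [-]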